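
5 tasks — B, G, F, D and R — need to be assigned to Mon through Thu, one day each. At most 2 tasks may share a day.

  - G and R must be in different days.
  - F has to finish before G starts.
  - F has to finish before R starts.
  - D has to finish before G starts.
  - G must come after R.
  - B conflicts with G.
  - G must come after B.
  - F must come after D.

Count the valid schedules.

3

Enumerating: R -> Wed; D -> Mon; B -> Mon; F -> Tue; G -> Thu | G=Thu; F=Tue; R=Wed; D=Mon; B=Tue | D in Mon; F in Tue; B in Wed; G in Thu; R in Wed.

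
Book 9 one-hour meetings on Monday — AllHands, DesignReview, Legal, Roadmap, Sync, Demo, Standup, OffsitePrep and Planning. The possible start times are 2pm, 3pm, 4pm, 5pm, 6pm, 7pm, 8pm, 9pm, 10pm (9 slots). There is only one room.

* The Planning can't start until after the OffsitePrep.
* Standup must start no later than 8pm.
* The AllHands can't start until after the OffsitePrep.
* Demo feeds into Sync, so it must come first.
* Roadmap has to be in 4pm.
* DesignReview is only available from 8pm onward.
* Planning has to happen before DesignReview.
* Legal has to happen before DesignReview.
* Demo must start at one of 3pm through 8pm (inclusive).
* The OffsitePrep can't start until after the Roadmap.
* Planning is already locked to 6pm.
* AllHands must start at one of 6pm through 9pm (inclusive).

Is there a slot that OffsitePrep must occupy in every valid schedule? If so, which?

Roadmap is fixed at 4pm and must come before OffsitePrep, so OffsitePrep is at least 5pm.
Planning is fixed at 6pm and must come after OffsitePrep, so OffsitePrep is at most 5pm.
So OffsitePrep must be 5pm.

5pm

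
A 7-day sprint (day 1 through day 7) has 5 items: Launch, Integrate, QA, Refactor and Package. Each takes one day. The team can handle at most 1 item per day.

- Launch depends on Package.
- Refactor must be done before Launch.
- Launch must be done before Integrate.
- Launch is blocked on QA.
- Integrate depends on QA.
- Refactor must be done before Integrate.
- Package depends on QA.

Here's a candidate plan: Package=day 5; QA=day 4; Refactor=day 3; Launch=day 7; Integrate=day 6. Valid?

No. Launch must be done before Integrate is not satisfied.

Launch depends on Package — holds.
Refactor must be done before Launch — holds.
Launch must be done before Integrate — violated.
Launch is blocked on QA — holds.
Package depends on QA — holds.
Integrate depends on QA — holds.
Refactor must be done before Integrate — holds.
The team can handle at most 1 item per day — holds.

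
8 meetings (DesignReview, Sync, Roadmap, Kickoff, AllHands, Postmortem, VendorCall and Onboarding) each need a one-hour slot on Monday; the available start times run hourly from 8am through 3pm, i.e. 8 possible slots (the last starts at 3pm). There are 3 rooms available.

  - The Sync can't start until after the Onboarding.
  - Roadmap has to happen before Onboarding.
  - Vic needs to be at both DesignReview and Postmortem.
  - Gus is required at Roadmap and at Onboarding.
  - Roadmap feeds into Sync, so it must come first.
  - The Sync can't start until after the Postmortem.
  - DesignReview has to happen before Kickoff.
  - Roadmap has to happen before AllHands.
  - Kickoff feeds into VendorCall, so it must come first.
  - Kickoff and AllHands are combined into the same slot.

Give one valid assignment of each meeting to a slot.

VendorCall in 11am; Onboarding in 9am; Kickoff in 10am; DesignReview in 8am; AllHands in 10am; Roadmap in 8am; Postmortem in 9am; Sync in 10am

Checking: Roadmap(8am) before AllHands(10am); DesignReview(8am) before Kickoff(10am); Roadmap(8am) before Onboarding(9am); Onboarding(9am) before Sync(10am); Postmortem(9am) before Sync(10am); Roadmap(8am) before Sync(10am); Kickoff(10am) before VendorCall(11am); DesignReview(8am) != Postmortem(9am); Roadmap(8am) != Onboarding(9am); Kickoff = AllHands = 10am; max 3 per slot (cap 3).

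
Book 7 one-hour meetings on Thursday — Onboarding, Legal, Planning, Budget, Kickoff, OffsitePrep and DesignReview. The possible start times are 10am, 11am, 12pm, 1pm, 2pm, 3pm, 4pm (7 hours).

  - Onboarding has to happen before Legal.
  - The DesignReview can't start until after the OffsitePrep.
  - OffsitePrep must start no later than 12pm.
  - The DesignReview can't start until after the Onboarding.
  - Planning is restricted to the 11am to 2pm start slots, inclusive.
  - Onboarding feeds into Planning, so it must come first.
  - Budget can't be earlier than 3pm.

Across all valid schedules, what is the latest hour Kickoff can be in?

4pm

Kickoff at 4pm is achievable: Onboarding=10am; DesignReview=11am; Planning=11am; OffsitePrep=10am; Kickoff=4pm; Budget=3pm; Legal=11am.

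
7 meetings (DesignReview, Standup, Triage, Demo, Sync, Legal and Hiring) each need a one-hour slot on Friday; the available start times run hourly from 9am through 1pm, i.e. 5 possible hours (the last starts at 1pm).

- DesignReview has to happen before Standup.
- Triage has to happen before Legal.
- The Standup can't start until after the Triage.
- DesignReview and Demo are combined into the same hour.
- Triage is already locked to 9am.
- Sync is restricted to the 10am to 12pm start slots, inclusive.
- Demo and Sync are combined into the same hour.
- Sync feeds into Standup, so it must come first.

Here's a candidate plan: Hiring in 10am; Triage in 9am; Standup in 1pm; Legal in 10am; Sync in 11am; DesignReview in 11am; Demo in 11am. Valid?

Valid

Sync is restricted to the 10am to 12pm start slots, inclusive — holds.
The Standup can't start until after the Triage — holds.
Sync feeds into Standup, so it must come first — holds.
Triage is already locked to 9am — holds.
Demo and Sync are combined into the same hour — holds.
DesignReview and Demo are combined into the same hour — holds.
DesignReview has to happen before Standup — holds.
Triage has to happen before Legal — holds.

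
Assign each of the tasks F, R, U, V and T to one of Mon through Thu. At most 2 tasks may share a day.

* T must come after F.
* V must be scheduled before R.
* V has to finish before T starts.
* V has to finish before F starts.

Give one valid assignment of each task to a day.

U in Mon; T in Wed; V in Mon; R in Tue; F in Tue

Checking: F(Tue) before T(Wed); V(Mon) before F(Tue); V(Mon) before R(Tue); V(Mon) before T(Wed); max 2 per day (cap 2).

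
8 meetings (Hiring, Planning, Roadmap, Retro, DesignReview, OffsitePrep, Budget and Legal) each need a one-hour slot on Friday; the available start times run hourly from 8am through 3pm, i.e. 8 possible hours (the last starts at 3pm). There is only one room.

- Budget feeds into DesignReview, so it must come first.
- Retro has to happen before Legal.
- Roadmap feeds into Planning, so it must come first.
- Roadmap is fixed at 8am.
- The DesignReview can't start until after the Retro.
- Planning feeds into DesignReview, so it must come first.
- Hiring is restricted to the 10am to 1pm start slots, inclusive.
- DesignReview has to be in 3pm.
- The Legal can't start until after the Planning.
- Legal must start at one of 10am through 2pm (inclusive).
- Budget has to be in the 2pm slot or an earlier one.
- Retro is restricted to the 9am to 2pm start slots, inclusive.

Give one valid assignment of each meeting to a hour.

DesignReview -> 3pm; Budget -> 1pm; Retro -> 9am; OffsitePrep -> 2pm; Planning -> 11am; Legal -> 12pm; Roadmap -> 8am; Hiring -> 10am

Checking: Retro(9am) before Legal(12pm); Planning(11am) before DesignReview(3pm); Roadmap(8am) before Planning(11am); Retro(9am) before DesignReview(3pm); Budget(1pm) before DesignReview(3pm); Planning(11am) before Legal(12pm); Legal=12pm in [10am,2pm]; Retro=9am in [9am,2pm]; Budget=1pm in [8am,2pm]; DesignReview=3pm in [3pm,3pm]; Roadmap=8am in [8am,8am]; Hiring=10am in [10am,1pm]; max 1 per hour (cap 1).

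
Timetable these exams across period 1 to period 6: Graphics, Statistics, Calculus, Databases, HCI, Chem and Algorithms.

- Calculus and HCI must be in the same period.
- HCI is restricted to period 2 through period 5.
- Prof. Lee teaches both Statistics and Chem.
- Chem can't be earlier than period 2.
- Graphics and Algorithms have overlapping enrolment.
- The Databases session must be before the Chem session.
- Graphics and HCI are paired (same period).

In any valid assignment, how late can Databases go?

period 5

Downstream work caps Databases at period 5.
Databases at period 5 is achievable: Algorithms in period 1; Databases in period 5; Statistics in period 1; Graphics in period 2; Chem in period 6; Calculus in period 2; HCI in period 2.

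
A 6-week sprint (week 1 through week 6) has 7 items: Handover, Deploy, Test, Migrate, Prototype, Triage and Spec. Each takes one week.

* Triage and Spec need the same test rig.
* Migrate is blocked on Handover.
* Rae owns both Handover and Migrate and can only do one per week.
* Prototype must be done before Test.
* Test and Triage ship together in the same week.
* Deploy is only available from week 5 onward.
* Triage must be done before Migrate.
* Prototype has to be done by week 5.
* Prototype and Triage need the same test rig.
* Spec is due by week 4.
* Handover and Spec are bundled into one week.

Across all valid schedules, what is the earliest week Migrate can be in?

week 3

Precedence pushes Migrate to at least week 3.
Migrate at week 3 is achievable: Triage in week 2; Prototype in week 1; Test in week 2; Migrate in week 3; Spec in week 1; Handover in week 1; Deploy in week 5.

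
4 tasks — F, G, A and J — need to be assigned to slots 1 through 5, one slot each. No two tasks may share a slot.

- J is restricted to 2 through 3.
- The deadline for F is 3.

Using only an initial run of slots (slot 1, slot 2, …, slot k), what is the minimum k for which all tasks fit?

4

With at most 1 per slot and 4 tasks, at least 4 slots are needed.
J can't be placed before 2, so the schedule must run through at least slot 2.
4 works (last occupied slot: 4): for example J in 2, G in 3, A in 4, F in 1.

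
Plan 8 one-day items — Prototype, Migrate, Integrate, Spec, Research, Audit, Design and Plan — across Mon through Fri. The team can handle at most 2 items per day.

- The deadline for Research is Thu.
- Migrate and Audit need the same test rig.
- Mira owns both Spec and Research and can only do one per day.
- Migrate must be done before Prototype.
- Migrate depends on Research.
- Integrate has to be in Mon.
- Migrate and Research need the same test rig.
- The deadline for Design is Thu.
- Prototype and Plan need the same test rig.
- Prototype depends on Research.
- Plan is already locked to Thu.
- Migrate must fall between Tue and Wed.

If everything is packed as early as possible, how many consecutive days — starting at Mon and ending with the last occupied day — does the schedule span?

The precedence chain requires at least 3 distinct days.
With at most 2 per day and 8 tasks, at least 4 days are needed.
Plan can't be placed before Thu — that is day 4 counting from Mon — so the schedule must run through at least 4 days.
4 works (last occupied day: Thu): for example Integrate=Mon, Migrate=Tue, Prototype=Wed, Design=Thu, Plan=Thu, Research=Mon, Audit=Wed, Spec=Tue.

4 days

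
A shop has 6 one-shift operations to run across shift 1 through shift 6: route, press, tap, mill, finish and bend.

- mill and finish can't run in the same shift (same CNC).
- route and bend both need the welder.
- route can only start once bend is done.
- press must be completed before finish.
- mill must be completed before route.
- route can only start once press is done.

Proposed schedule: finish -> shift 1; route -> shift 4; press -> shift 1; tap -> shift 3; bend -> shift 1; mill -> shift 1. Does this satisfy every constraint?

press must be completed before finish — violated.
route can only start once bend is done — holds.
route and bend both need the welder — holds.
mill and finish can't run in the same shift (same CNC) — violated.
mill must be completed before route — holds.
route can only start once press is done — holds.

Invalid. mill and finish can't run in the same shift (same CNC).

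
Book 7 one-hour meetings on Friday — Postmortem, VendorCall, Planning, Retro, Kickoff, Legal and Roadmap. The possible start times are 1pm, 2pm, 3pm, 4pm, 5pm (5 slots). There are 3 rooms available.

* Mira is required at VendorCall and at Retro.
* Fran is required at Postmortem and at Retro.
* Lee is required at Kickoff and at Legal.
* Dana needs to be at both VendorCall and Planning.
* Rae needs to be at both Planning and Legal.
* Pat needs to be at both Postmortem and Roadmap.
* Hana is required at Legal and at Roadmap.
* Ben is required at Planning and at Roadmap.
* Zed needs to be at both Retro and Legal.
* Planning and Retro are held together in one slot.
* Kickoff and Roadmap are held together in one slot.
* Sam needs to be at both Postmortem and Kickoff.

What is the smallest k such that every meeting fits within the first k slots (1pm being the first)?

With at most 3 per slot and 7 meetings, at least 3 slots are needed.
3 works (last occupied slot: 3pm): for example Legal -> 1pm, VendorCall -> 1pm, Retro -> 2pm, Kickoff -> 3pm, Roadmap -> 3pm, Planning -> 2pm, Postmortem -> 1pm.

3 slots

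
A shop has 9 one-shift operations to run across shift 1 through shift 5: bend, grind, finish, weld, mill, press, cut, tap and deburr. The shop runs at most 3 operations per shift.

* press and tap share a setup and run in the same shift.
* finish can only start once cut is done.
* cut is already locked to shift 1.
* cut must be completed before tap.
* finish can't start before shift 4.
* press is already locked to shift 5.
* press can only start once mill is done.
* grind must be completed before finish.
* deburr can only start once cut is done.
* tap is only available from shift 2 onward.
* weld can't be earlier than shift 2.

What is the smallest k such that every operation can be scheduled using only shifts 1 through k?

The precedence chain requires at least 2 distinct shifts.
With at most 3 per shift and 9 operations, at least 3 shifts are needed.
press can't be placed before shift 5, so the schedule must run through at least shift 5.
5 works (last occupied shift: shift 5): for example bend -> shift 2, finish -> shift 4, grind -> shift 1, press -> shift 5, weld -> shift 2, deburr -> shift 2, tap -> shift 5, cut -> shift 1, mill -> shift 1.

5 shifts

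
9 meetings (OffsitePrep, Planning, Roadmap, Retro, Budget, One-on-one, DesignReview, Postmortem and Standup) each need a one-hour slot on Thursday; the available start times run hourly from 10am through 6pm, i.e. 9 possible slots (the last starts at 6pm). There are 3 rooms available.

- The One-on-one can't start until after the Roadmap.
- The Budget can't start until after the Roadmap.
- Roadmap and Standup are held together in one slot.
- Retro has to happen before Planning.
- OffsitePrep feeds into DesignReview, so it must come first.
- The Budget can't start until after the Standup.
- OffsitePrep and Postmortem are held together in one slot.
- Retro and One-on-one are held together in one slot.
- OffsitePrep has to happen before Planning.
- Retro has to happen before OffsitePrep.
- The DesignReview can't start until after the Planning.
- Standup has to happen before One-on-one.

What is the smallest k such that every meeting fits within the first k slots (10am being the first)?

The precedence chain requires at least 5 distinct slots.
With at most 3 per slot and 9 meetings, at least 3 slots are needed.
5 works (last occupied slot: 2pm): for example DesignReview in 2pm, Planning in 1pm, Retro in 11am, Standup in 10am, One-on-one in 11am, Budget in 11am, OffsitePrep in 12pm, Postmortem in 12pm, Roadmap in 10am.

5 slots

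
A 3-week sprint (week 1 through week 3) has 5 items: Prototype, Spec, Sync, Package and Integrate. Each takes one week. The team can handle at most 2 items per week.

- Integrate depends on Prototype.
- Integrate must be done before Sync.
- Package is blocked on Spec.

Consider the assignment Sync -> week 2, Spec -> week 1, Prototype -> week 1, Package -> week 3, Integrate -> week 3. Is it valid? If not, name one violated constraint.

Integrate must be done before Sync — violated.
Integrate depends on Prototype — holds.
The team can handle at most 2 items per week — holds.
Package is blocked on Spec — holds.

Invalid. Integrate must be done before Sync.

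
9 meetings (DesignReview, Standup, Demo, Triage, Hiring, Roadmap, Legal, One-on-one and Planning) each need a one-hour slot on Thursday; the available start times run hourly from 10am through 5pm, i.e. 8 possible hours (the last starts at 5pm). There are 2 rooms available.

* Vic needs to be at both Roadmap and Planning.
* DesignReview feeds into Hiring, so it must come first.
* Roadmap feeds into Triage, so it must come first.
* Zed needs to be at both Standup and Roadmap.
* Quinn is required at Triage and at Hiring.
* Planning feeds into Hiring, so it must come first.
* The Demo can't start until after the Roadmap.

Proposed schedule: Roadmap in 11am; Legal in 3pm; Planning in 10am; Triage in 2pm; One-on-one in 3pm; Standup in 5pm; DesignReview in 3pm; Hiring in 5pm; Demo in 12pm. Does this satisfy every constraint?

Invalid. There are 2 rooms available.

DesignReview feeds into Hiring, so it must come first — holds.
There are 2 rooms available — violated.
Zed needs to be at both Standup and Roadmap — holds.
The Demo can't start until after the Roadmap — holds.
Quinn is required at Triage and at Hiring — holds.
Planning feeds into Hiring, so it must come first — holds.
Roadmap feeds into Triage, so it must come first — holds.
Vic needs to be at both Roadmap and Planning — holds.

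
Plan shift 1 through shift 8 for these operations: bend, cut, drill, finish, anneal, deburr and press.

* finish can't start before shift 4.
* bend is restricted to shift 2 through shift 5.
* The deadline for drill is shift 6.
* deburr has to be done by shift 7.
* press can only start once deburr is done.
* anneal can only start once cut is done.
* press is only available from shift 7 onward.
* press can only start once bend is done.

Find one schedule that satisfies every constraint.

anneal=shift 2, bend=shift 2, cut=shift 1, drill=shift 1, deburr=shift 1, finish=shift 4, press=shift 7

Checking: bend(shift 2) before press(shift 7); cut(shift 1) before anneal(shift 2); deburr(shift 1) before press(shift 7); press=shift 7 in [shift 7,shift 8]; bend=shift 2 in [shift 2,shift 5]; drill=shift 1 in [shift 1,shift 6]; finish=shift 4 in [shift 4,shift 8]; deburr=shift 1 in [shift 1,shift 7].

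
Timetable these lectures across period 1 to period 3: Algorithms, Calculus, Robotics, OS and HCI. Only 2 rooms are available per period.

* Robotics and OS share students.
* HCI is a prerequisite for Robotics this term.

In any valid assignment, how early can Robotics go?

Precedence pushes Robotics to at least period 2.
Robotics at period 2 is achievable: OS=period 3; Robotics=period 2; Calculus=period 2; Algorithms=period 1; HCI=period 1.

period 2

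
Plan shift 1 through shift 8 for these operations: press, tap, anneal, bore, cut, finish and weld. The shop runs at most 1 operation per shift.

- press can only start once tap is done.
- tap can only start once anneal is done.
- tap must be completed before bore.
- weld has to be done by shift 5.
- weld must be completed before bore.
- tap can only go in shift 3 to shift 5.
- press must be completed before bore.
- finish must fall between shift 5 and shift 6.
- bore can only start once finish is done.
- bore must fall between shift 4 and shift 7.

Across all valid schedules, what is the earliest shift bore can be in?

shift 6

Bore is available from shift 4; precedence pushes bore to at least shift 6; bore's own window allows nothing later than shift 7.
bore at shift 6 is achievable: anneal in shift 2; finish in shift 5; bore in shift 6; press in shift 4; tap in shift 3; weld in shift 1; cut in shift 7.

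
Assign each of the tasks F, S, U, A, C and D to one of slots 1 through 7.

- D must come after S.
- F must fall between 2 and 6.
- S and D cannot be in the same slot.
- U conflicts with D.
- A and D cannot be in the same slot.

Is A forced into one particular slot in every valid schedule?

A can be 1 (e.g. U -> 1; F -> 2; A -> 1; D -> 2; C -> 1; S -> 1) or 2 (e.g. F -> 2, S -> 1, U -> 1, A -> 2, C -> 1, D -> 3).

No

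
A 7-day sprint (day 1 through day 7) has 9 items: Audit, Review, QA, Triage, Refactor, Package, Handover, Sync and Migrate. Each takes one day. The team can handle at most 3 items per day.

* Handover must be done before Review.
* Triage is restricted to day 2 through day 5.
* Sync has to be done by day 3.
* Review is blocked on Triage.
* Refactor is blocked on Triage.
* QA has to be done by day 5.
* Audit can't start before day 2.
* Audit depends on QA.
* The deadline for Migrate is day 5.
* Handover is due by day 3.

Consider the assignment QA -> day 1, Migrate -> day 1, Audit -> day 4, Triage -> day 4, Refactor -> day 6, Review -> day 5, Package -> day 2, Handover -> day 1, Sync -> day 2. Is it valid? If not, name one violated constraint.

Valid

Triage is restricted to day 2 through day 5 — holds.
The deadline for Migrate is day 5 — holds.
The team can handle at most 3 items per day — holds.
Handover is due by day 3 — holds.
Audit can't start before day 2 — holds.
Audit depends on QA — holds.
QA has to be done by day 5 — holds.
Sync has to be done by day 3 — holds.
Refactor is blocked on Triage — holds.
Review is blocked on Triage — holds.
Handover must be done before Review — holds.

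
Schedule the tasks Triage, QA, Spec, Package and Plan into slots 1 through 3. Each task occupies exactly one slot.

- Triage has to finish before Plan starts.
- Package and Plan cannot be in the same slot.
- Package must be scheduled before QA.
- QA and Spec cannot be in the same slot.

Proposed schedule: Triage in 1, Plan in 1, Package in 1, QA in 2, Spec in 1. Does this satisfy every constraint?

Package must be scheduled before QA — holds.
QA and Spec cannot be in the same slot — holds.
Package and Plan cannot be in the same slot — violated.
Triage has to finish before Plan starts — violated.

No — it violates: Package and Plan cannot be in the same slot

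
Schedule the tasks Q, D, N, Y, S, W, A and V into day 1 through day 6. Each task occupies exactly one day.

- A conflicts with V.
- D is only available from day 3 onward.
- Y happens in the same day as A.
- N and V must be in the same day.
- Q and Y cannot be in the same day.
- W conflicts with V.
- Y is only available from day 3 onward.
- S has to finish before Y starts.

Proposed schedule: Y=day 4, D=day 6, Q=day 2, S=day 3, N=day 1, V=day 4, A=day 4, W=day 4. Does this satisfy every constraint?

Invalid. A conflicts with V.

Q and Y cannot be in the same day — holds.
A conflicts with V — violated.
Y happens in the same day as A — holds.
W conflicts with V — violated.
N and V must be in the same day — violated.
D is only available from day 3 onward — holds.
Y is only available from day 3 onward — holds.
S has to finish before Y starts — holds.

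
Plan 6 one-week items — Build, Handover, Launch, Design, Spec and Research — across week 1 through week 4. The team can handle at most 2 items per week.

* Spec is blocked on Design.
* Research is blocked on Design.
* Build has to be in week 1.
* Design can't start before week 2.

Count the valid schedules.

45

Splitting on Handover: it can be week 1 (12), week 2 (13), week 3 (11), week 4 (9). Listing each branch's schedules as (Build, Launch, Design, Spec, Research) by week number:
Handover=week 1: (1,2,2,3,3) (1,2,2,3,4) (1,2,2,4,3) (1,2,2,4,4) (1,2,3,4,4) (1,3,2,3,4) (1,3,2,4,3) (1,3,2,4,4) (1,3,3,4,4) (1,4,2,3,3) (1,4,2,3,4) (1,4,2,4,3) — 12.
Handover=week 2: (1,1,2,3,3) (1,1,2,3,4) (1,1,2,4,3) (1,1,2,4,4) (1,1,3,4,4) (1,2,3,4,4) (1,3,2,3,4) (1,3,2,4,3) (1,3,2,4,4) (1,3,3,4,4) (1,4,2,3,3) (1,4,2,3,4) (1,4,2,4,3) — 13.
Handover=week 3: (1,1,2,3,4) (1,1,2,4,3) (1,1,2,4,4) (1,1,3,4,4) (1,2,2,3,4) (1,2,2,4,3) (1,2,2,4,4) (1,2,3,4,4) (1,3,2,4,4) (1,4,2,3,4) (1,4,2,4,3) — 11.
Handover=week 4: (1,1,2,3,3) (1,1,2,3,4) (1,1,2,4,3) (1,2,2,3,3) (1,2,2,3,4) (1,2,2,4,3) (1,3,2,3,4) (1,3,2,4,3) (1,4,2,3,3) — 9.
Summing: 12 + 13 + 11 + 9 = 45.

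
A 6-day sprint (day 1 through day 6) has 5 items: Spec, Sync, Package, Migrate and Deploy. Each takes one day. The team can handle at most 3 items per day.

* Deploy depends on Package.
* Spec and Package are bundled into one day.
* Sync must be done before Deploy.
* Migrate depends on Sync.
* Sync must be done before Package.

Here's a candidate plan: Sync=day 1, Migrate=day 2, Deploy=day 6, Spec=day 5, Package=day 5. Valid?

Yes

Spec and Package are bundled into one day — holds.
Sync must be done before Deploy — holds.
Migrate depends on Sync — holds.
Deploy depends on Package — holds.
Sync must be done before Package — holds.
The team can handle at most 3 items per day — holds.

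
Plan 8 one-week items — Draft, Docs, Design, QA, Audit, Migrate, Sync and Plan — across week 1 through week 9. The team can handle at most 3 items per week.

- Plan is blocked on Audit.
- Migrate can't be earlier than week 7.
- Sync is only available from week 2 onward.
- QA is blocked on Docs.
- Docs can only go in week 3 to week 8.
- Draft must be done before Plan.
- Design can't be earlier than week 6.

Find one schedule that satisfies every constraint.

Plan in week 2, QA in week 4, Draft in week 1, Docs in week 3, Migrate in week 7, Audit in week 1, Design in week 6, Sync in week 2

Checking: Docs(week 3) before QA(week 4); Draft(week 1) before Plan(week 2); Audit(week 1) before Plan(week 2); Migrate=week 7 in [week 7,week 9]; Sync=week 2 in [week 2,week 9]; Docs=week 3 in [week 3,week 8]; Design=week 6 in [week 6,week 9]; max 2 per week (cap 3).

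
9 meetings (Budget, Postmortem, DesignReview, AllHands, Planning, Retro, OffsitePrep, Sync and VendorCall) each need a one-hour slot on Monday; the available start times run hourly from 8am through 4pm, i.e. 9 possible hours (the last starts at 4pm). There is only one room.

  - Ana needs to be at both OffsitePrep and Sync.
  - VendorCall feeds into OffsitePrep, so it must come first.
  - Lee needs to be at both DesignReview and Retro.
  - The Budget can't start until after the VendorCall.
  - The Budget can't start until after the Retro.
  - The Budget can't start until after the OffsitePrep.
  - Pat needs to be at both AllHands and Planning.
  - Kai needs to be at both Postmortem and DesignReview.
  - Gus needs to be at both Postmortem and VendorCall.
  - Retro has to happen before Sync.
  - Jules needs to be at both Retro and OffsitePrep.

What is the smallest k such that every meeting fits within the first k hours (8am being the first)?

9

The precedence chain requires at least 3 distinct hours.
With at most 1 per hour and 9 meetings, at least 9 hours are needed.
9 works (last occupied hour: 4pm): for example Postmortem=1pm, Planning=4pm, Retro=8am, Sync=12pm, DesignReview=2pm, Budget=11am, OffsitePrep=10am, AllHands=3pm, VendorCall=9am.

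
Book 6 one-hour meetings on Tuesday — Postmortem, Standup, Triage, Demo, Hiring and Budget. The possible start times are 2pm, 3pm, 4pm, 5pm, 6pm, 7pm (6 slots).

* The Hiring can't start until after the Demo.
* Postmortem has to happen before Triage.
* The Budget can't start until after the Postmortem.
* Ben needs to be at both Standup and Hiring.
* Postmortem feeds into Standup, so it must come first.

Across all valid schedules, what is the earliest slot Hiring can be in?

3pm

Precedence pushes Hiring to at least 3pm.
Hiring at 3pm is achievable: Budget=3pm; Standup=4pm; Postmortem=2pm; Hiring=3pm; Demo=2pm; Triage=3pm.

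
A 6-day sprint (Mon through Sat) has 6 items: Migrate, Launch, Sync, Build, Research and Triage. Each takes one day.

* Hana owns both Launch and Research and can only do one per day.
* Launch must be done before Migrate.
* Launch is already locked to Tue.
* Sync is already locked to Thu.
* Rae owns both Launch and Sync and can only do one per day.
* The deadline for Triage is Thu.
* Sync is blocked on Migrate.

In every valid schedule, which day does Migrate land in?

Wed

Launch is fixed at Tue and must come before Migrate, so Migrate is at least Wed.
Sync is fixed at Thu and must come after Migrate, so Migrate is at most Wed.
So Migrate must be Wed.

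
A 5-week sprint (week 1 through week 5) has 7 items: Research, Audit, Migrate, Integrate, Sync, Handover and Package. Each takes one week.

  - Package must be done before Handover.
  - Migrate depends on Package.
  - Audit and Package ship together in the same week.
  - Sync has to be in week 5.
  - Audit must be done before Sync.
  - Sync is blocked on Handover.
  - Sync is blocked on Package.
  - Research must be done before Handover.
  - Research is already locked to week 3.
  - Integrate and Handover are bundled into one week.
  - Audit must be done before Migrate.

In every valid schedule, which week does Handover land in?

week 4

Research is fixed at week 3 and must come before Handover, so Handover is at least week 4.
Sync is fixed at week 5 and must come after Handover, so Handover is at most week 4.
So Handover must be week 4.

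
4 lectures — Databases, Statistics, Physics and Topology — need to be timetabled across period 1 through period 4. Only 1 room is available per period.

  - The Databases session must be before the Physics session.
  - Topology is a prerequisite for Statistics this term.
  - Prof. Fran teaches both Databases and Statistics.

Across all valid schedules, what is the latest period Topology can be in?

period 3

Downstream work caps Topology at period 3.
Topology at period 3 is achievable: Topology in period 3; Statistics in period 4; Databases in period 1; Physics in period 2.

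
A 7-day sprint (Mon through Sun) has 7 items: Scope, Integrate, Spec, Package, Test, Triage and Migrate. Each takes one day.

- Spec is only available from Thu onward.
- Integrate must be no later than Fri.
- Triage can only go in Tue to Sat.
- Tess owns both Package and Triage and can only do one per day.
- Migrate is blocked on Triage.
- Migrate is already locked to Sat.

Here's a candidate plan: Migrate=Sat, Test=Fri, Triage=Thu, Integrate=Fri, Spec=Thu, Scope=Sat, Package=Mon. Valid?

Tess owns both Package and Triage and can only do one per day — holds.
Migrate is already locked to Sat — holds.
Integrate must be no later than Fri — holds.
Triage can only go in Tue to Sat — holds.
Spec is only available from Thu onward — holds.
Migrate is blocked on Triage — holds.

Yes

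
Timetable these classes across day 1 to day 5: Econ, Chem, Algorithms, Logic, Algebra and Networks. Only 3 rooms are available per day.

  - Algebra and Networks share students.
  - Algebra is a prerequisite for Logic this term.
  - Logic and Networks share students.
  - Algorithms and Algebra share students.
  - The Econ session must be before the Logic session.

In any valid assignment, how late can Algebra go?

Downstream work caps Algebra at day 4.
Algebra at day 4 is achievable: Algebra -> day 4; Econ -> day 1; Logic -> day 5; Algorithms -> day 1; Networks -> day 2; Chem -> day 1.

day 4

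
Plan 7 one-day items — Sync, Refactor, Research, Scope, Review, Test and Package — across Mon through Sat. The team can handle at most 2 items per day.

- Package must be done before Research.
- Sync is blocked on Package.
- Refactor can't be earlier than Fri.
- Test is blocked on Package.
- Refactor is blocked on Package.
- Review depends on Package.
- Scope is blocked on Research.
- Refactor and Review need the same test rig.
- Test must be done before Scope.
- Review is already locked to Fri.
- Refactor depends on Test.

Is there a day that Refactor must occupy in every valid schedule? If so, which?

Sat

Refactor's window is Fri–Sat.
Review is fixed at Fri, and Refactor can't share a day with Review.
So Refactor must be Sat.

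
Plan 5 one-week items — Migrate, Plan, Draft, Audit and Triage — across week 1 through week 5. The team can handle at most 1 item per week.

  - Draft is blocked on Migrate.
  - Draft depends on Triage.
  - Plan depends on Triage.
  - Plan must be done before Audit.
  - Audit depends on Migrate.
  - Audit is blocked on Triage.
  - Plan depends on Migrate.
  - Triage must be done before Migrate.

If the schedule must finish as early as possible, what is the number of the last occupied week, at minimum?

5

The precedence chain requires at least 4 distinct weeks.
With at most 1 per week and 5 work items, at least 5 weeks are needed.
5 works (last occupied week: week 5): for example Draft in week 5, Plan in week 3, Migrate in week 2, Triage in week 1, Audit in week 4.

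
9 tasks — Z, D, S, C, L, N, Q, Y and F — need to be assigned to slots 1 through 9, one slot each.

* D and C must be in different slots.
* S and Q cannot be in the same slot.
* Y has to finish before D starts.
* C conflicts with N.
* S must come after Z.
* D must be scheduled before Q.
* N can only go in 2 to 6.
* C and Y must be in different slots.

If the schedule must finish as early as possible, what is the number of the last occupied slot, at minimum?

The precedence chain requires at least 3 distinct slots.
3 works (last occupied slot: 3): for example D -> 2; C -> 3; Q -> 3; F -> 1; N -> 2; S -> 2; Y -> 1; L -> 1; Z -> 1.

slot 3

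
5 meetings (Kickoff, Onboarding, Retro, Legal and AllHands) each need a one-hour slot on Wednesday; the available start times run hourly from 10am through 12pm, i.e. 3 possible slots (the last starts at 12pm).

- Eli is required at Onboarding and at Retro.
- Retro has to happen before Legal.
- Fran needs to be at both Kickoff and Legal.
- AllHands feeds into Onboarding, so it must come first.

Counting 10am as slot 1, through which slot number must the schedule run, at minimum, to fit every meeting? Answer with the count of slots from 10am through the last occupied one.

The precedence chain requires at least 2 distinct slots.
2 works (last occupied slot: 11am): for example Retro in 10am; AllHands in 10am; Legal in 11am; Onboarding in 11am; Kickoff in 10am.

2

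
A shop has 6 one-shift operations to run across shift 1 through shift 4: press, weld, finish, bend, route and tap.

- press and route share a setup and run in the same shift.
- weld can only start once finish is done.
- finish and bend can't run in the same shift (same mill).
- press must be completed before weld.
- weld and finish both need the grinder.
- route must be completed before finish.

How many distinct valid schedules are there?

Splitting on press: it can be shift 1 (36), shift 2 (12). Listing each branch's schedules as (weld, finish, bend, route, tap) by shift number:
press=shift 1: (3,2,1,1,1) (3,2,1,1,2) (3,2,1,1,3) (3,2,1,1,4) (3,2,3,1,1) (3,2,3,1,2) (3,2,3,1,3) (3,2,3,1,4) (3,2,4,1,1) (3,2,4,1,2) (3,2,4,1,3) (3,2,4,1,4) (4,2,1,1,1) (4,2,1,1,2) (4,2,1,1,3) (4,2,1,1,4) (4,2,3,1,1) (4,2,3,1,2) (4,2,3,1,3) (4,2,3,1,4) (4,2,4,1,1) (4,2,4,1,2) (4,2,4,1,3) (4,2,4,1,4) (4,3,1,1,1) (4,3,1,1,2) (4,3,1,1,3) (4,3,1,1,4) (4,3,2,1,1) (4,3,2,1,2) (4,3,2,1,3) (4,3,2,1,4) (4,3,4,1,1) (4,3,4,1,2) (4,3,4,1,3) (4,3,4,1,4) — 36.
press=shift 2: (4,3,1,2,1) (4,3,1,2,2) (4,3,1,2,3) (4,3,1,2,4) (4,3,2,2,1) (4,3,2,2,2) (4,3,2,2,3) (4,3,2,2,4) (4,3,4,2,1) (4,3,4,2,2) (4,3,4,2,3) (4,3,4,2,4) — 12.
Summing: 36 + 12 = 48.

48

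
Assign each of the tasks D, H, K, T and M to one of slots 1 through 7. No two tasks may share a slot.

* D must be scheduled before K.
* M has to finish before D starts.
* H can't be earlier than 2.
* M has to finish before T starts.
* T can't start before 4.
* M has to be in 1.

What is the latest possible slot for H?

H is available from 2.
H at 7 is achievable: D=2, H=7, T=4, M=1, K=3.

7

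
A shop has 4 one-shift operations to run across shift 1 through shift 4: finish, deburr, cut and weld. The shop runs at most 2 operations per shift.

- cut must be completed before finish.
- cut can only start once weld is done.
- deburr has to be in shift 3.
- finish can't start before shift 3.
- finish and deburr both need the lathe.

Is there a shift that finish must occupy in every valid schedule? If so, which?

finish's window is shift 3–shift 4.
deburr is fixed at shift 3, and finish can't share a shift with deburr.
So finish must be shift 4.

shift 4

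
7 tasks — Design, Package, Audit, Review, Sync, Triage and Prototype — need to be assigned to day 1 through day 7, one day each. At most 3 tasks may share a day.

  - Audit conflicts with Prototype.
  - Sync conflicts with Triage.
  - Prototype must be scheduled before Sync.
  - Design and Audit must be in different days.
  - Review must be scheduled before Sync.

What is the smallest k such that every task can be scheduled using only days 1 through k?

3 days

The precedence chain requires at least 2 distinct days.
With at most 3 per day and 7 tasks, at least 3 days are needed.
3 works (last occupied day: day 3): for example Prototype=day 1, Package=day 2, Triage=day 3, Audit=day 2, Design=day 1, Review=day 1, Sync=day 2.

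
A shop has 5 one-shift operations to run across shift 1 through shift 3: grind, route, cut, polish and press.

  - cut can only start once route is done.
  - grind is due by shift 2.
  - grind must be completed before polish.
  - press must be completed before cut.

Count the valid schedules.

15

Splitting on grind: it can be shift 1 (10), shift 2 (5). Listing each branch's schedules as (route, cut, polish, press) by shift number:
grind=shift 1: (1,2,2,1) (1,2,3,1) (1,3,2,1) (1,3,2,2) (1,3,3,1) (1,3,3,2) (2,3,2,1) (2,3,2,2) (2,3,3,1) (2,3,3,2) — 10.
grind=shift 2: (1,2,3,1) (1,3,3,1) (1,3,3,2) (2,3,3,1) (2,3,3,2) — 5.
Summing: 10 + 5 = 15.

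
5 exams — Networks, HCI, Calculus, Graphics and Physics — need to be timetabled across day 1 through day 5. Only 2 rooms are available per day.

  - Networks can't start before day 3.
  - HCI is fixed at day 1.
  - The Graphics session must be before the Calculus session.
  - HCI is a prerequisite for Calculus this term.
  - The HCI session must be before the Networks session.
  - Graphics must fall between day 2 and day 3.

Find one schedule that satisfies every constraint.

Physics -> day 1; HCI -> day 1; Graphics -> day 2; Networks -> day 3; Calculus -> day 3

Checking: HCI(day 1) before Calculus(day 3); Graphics(day 2) before Calculus(day 3); HCI(day 1) before Networks(day 3); Graphics=day 2 in [day 2,day 3]; Networks=day 3 in [day 3,day 5]; HCI=day 1 in [day 1,day 1]; max 2 per day (cap 2).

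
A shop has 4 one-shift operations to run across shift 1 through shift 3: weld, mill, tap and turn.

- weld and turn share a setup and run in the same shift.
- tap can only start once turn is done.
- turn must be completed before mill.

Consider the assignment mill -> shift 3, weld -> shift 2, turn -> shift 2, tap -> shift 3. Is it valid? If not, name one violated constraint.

Yes, all constraints hold

weld and turn share a setup and run in the same shift — holds.
tap can only start once turn is done — holds.
turn must be completed before mill — holds.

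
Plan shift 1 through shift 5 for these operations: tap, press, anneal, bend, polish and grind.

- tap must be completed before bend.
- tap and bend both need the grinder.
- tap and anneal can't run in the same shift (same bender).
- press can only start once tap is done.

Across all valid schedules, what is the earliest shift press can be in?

shift 2

Precedence pushes press to at least shift 2.
press at shift 2 is achievable: grind in shift 1, press in shift 2, anneal in shift 2, polish in shift 1, bend in shift 2, tap in shift 1.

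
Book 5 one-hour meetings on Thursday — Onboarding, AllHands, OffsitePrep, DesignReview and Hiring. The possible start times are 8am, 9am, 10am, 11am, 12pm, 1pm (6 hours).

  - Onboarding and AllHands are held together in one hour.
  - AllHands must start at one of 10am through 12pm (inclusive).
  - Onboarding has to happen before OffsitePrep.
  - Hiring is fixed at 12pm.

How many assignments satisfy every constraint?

36

Splitting on Onboarding: it can be 10am (18), 11am (12), 12pm (6). Listing each branch's schedules as (AllHands, OffsitePrep, DesignReview, Hiring):
Onboarding=10am: (10am,11am,8am,12pm) (10am,11am,9am,12pm) (10am,11am,10am,12pm) (10am,11am,11am,12pm) (10am,11am,12pm,12pm) (10am,11am,1pm,12pm) (10am,12pm,8am,12pm) (10am,12pm,9am,12pm) (10am,12pm,10am,12pm) (10am,12pm,11am,12pm) (10am,12pm,12pm,12pm) (10am,12pm,1pm,12pm) (10am,1pm,8am,12pm) (10am,1pm,9am,12pm) (10am,1pm,10am,12pm) (10am,1pm,11am,12pm) (10am,1pm,12pm,12pm) (10am,1pm,1pm,12pm) — 18.
Onboarding=11am: (11am,12pm,8am,12pm) (11am,12pm,9am,12pm) (11am,12pm,10am,12pm) (11am,12pm,11am,12pm) (11am,12pm,12pm,12pm) (11am,12pm,1pm,12pm) (11am,1pm,8am,12pm) (11am,1pm,9am,12pm) (11am,1pm,10am,12pm) (11am,1pm,11am,12pm) (11am,1pm,12pm,12pm) (11am,1pm,1pm,12pm) — 12.
Onboarding=12pm: (12pm,1pm,8am,12pm) (12pm,1pm,9am,12pm) (12pm,1pm,10am,12pm) (12pm,1pm,11am,12pm) (12pm,1pm,12pm,12pm) (12pm,1pm,1pm,12pm) — 6.
Summing: 18 + 12 + 6 = 36.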